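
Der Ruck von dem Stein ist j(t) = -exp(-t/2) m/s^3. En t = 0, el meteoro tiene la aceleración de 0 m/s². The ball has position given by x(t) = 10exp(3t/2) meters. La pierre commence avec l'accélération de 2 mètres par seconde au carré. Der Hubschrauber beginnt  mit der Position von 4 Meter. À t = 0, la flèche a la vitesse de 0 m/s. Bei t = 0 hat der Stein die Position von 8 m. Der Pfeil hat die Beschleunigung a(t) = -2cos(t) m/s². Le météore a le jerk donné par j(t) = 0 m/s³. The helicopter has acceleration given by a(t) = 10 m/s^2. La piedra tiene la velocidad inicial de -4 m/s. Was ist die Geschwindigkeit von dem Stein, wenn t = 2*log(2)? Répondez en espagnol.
Para resolver esto, necesitamos tomar 2 integrales de nuestra ecuación de la sacudida j(t) = -exp(-t/2). Integrando la sacudida y usando la condición inicial a(0) = 2, obtenemos a(t) = 2·exp(-t/2). Integrando la aceleración y usando la condición inicial v(0) = -4, obtenemos v(t) = -4·exp(-t/2). Usando v(t) = -4·exp(-t/2) y sustituyendo t = 2*log(2), encontramos v = -2.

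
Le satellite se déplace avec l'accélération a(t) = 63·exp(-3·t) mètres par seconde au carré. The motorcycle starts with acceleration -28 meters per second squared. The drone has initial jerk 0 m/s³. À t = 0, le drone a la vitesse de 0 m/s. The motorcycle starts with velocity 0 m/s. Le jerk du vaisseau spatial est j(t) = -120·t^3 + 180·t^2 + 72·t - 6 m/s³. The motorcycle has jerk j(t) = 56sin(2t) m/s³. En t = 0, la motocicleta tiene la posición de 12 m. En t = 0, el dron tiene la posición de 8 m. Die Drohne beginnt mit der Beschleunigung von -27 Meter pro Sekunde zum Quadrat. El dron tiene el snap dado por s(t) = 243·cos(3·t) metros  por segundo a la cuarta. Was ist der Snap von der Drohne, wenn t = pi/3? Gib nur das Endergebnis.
Die Antwort ist -243.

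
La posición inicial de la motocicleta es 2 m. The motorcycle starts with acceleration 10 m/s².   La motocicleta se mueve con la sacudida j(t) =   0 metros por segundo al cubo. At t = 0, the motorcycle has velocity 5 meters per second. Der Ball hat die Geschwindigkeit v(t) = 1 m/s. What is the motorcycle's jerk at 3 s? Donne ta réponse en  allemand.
Wir haben den Ruck j(t) = 0. Durch Einsetzen von t = 3: j(3) = 0.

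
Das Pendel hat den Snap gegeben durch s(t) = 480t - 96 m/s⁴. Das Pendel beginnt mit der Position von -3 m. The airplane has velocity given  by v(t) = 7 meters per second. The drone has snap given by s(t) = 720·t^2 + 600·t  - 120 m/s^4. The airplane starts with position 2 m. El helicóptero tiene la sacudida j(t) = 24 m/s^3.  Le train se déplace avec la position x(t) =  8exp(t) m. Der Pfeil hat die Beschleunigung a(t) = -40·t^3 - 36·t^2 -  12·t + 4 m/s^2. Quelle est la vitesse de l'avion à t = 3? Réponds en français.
De l'équation de la vitesse v(t) = 7, nous substituons t = 3 pour obtenir v = 7.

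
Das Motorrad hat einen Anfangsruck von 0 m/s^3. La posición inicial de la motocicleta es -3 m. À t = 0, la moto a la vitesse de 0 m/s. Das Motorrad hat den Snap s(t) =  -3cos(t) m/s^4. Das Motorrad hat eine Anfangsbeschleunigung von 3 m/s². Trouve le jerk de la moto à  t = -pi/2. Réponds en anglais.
We need to integrate our snap equation s(t) = -3·cos(t) 1 time. Integrating snap and using the initial condition j(0) = 0, we get j(t) = -3·sin(t). From the given jerk equation j(t) = -3·sin(t), we substitute t = -pi/2 to get j = 3.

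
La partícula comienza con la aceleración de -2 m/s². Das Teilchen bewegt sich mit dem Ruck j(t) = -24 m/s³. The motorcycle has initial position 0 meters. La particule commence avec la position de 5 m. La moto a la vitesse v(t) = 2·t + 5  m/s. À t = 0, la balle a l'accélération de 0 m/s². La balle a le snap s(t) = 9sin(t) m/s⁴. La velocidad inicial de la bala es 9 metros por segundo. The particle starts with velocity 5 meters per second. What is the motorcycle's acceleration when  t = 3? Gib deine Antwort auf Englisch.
We must differentiate our velocity equation v(t) = 2·t + 5 1 time. Taking d/dt of v(t), we find a(t) = 2. Using a(t) = 2 and substituting t = 3, we find a = 2.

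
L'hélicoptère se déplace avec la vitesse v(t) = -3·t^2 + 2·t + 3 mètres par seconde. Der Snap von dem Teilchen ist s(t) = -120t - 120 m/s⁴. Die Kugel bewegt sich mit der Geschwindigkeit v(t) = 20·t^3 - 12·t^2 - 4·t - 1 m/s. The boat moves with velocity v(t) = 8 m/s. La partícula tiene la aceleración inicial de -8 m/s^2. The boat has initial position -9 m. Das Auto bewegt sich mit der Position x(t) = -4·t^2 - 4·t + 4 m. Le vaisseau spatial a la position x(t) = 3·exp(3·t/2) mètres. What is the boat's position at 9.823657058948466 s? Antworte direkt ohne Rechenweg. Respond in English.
The position at t = 9.823657058948466 is x = 69.5892564715877.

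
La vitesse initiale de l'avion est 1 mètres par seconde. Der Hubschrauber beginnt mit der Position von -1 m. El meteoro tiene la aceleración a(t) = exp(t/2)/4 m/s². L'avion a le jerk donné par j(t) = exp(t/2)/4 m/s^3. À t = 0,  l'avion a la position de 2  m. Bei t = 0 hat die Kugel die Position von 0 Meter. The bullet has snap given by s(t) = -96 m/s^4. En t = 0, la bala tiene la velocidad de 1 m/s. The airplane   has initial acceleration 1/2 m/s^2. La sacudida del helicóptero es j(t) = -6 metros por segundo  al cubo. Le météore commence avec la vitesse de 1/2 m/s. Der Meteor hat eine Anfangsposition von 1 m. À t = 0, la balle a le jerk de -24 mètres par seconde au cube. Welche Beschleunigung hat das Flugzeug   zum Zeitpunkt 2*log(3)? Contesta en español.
Para resolver esto, necesitamos tomar 1 antiderivada de nuestra ecuación de la sacudida j(t) = exp(t/2)/4. Integrando la sacudida y usando la condición inicial a(0) = 1/2, obtenemos a(t) = exp(t/2)/2. De la ecuación de la aceleración a(t) = exp(t/2)/2, sustituimos t = 2*log(3) para obtener a = 3/2.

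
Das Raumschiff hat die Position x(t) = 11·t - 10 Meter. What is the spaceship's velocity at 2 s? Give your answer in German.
Ausgehend von der Position x(t) = 11·t - 10, nehmen wir 1 Ableitung. Die Ableitung von der Position ergibt die Geschwindigkeit: v(t) = 11. Aus der Gleichung für die Geschwindigkeit v(t) = 11, setzen wir t = 2 ein und erhalten v = 11.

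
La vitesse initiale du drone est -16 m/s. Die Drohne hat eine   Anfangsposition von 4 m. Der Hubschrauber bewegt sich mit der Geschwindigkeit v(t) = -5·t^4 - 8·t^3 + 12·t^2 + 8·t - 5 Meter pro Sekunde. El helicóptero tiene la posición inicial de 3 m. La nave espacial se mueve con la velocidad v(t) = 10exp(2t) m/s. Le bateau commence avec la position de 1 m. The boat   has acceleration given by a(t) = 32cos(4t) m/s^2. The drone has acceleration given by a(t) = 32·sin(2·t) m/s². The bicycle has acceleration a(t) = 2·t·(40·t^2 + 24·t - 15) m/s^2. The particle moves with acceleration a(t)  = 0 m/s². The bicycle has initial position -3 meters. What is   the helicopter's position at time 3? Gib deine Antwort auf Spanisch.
Partiendo de la velocidad v(t) = -5·t^4 - 8·t^3 + 12·t^2 + 8·t - 5, tomamos 1 integral. Tomando ∫v(t)dt y aplicando x(0) = 3, encontramos x(t) = -t^5 - 2·t^4 + 4·t^3 + 4·t^2 - 5·t + 3. De la ecuación de la posición x(t) = -t^5 - 2·t^4 + 4·t^3 + 4·t^2 - 5·t + 3, sustituimos t = 3 para obtener x = -273.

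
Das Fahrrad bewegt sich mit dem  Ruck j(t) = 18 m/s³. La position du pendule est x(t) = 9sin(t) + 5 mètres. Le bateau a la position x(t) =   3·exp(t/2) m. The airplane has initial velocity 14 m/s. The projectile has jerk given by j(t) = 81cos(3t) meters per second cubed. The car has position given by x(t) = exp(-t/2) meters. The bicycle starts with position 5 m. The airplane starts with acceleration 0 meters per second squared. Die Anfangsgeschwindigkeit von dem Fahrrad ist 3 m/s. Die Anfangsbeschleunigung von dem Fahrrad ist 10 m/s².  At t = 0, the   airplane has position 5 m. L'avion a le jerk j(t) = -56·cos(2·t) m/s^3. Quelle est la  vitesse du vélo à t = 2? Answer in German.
Ausgehend von dem Ruck j(t) = 18, nehmen wir 2 Integrale. Durch Integration von dem Ruck und Verwendung der Anfangsbedingung a(0) = 10, erhalten wir a(t) = 18·t + 10. Mit ∫a(t)dt und Anwendung von v(0) = 3, finden wir v(t) = 9·t^2 + 10·t + 3. Wir haben die Geschwindigkeit v(t) = 9·t^2 + 10·t + 3. Durch Einsetzen von t = 2: v(2) = 59.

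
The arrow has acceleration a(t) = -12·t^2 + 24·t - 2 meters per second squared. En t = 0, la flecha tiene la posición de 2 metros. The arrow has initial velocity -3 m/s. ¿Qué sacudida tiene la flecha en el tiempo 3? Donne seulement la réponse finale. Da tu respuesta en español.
La sacudida en t = 3 es j = -48.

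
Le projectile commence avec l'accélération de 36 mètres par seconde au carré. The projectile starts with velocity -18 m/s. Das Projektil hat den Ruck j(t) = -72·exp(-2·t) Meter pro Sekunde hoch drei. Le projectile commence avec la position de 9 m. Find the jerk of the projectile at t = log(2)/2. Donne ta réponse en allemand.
Wir haben den Ruck j(t) = -72·exp(-2·t). Durch Einsetzen von t = log(2)/2: j(log(2)/2) = -36.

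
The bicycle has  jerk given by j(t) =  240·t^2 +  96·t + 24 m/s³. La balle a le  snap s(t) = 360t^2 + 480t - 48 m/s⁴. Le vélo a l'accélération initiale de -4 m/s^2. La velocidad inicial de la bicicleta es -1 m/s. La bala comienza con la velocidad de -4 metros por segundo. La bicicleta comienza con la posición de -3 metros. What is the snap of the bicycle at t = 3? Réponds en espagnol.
Partiendo de la sacudida j(t) = 240·t^2 + 96·t + 24, tomamos 1 derivada. Tomando d/dt de j(t), encontramos s(t) = 480·t + 96. Tenemos el snap s(t) = 480·t + 96. Sustituyendo t = 3: s(3) = 1536.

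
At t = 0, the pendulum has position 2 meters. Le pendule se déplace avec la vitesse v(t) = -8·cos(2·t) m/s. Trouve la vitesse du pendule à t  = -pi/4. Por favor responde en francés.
De l'équation de la vitesse v(t) = -8·cos(2·t), nous substituons t = -pi/4 pour obtenir v = 0.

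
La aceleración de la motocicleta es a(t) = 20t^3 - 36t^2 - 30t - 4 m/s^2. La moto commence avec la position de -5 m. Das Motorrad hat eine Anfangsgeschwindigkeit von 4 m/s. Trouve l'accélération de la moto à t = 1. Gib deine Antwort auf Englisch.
We have acceleration a(t) = 20·t^3 - 36·t^2 - 30·t - 4. Substituting t = 1: a(1) = -50.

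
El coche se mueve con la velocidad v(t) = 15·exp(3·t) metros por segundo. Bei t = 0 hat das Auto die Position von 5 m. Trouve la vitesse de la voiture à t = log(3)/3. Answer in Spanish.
Tenemos la velocidad v(t) = 15·exp(3·t). Sustituyendo t = log(3)/3: v(log(3)/3) = 45.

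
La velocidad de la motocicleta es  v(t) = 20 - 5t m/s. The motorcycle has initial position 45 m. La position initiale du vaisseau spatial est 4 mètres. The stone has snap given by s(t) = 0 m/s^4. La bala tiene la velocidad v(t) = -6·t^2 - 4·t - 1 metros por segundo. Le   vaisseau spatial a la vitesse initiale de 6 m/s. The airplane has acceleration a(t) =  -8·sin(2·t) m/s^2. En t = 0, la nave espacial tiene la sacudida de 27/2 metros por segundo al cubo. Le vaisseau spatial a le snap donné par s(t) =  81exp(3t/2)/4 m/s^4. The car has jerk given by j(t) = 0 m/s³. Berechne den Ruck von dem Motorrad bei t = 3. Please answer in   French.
Pour résoudre ceci, nous devons prendre 2 dérivées de notre équation de la vitesse v(t) = 20 - 5·t. En prenant d/dt de v(t), nous trouvons a(t) = -5. La dérivée de l'accélération donne le jerk: j(t) = 0. En utilisant j(t) = 0 et en substituant t = 3, nous trouvons j = 0.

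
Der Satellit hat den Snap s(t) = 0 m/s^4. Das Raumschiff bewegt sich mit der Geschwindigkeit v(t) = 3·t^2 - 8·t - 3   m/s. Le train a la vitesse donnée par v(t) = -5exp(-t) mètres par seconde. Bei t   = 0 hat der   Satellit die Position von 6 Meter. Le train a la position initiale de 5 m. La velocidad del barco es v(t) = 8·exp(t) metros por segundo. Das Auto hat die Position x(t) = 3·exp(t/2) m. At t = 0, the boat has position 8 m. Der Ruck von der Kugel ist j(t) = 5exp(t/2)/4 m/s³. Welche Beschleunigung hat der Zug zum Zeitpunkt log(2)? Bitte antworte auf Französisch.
En partant de la vitesse v(t) = -5·exp(-t), nous prenons 1 dérivée. En dérivant la vitesse, nous obtenons l'accélération: a(t) = 5·exp(-t). De l'équation de l'accélération a(t) = 5·exp(-t), nous substituons t = log(2) pour obtenir a = 5/2.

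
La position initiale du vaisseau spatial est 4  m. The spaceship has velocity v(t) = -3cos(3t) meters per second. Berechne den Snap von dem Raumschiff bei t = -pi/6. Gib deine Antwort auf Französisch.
Nous devons dériver notre équation de la vitesse v(t) = -3·cos(3·t) 3 fois. La dérivée de la vitesse donne l'accélération: a(t) = 9·sin(3·t). La dérivée de l'accélération donne le jerk: j(t) = 27·cos(3·t). En prenant d/dt de j(t), nous trouvons s(t) = -81·sin(3·t). Nous avons le snap s(t) = -81·sin(3·t). En substituant t = -pi/6: s(-pi/6) = 81.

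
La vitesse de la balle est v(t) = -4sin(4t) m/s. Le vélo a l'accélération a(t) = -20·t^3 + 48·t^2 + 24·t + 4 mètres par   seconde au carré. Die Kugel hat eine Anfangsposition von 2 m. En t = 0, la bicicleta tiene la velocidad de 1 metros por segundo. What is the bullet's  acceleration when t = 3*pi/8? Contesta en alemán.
Ausgehend von der Geschwindigkeit v(t) = -4·sin(4·t), nehmen wir 1 Ableitung. Mit d/dt von v(t) finden wir a(t) = -16·cos(4·t). Aus der Gleichung für die Beschleunigung a(t) = -16·cos(4·t), setzen wir t = 3*pi/8 ein und erhalten a = 0.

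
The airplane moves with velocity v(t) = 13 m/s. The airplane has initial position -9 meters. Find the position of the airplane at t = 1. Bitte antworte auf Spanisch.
Partiendo de la velocidad v(t) = 13, tomamos 1 antiderivada. Integrando la velocidad y usando la condición inicial x(0) = -9, obtenemos x(t) = 13·t - 9. Usando x(t) = 13·t - 9 y sustituyendo t = 1, encontramos x = 4.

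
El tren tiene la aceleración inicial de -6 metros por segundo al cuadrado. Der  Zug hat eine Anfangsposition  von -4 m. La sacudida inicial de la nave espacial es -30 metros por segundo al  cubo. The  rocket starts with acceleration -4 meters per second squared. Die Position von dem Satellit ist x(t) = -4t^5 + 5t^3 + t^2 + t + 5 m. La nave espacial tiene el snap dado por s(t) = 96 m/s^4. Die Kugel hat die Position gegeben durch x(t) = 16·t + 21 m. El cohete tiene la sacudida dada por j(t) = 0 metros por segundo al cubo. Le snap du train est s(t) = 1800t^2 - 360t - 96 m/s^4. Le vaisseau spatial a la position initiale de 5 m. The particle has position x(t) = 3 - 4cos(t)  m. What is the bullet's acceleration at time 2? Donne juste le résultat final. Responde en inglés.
At t = 2, a = 0.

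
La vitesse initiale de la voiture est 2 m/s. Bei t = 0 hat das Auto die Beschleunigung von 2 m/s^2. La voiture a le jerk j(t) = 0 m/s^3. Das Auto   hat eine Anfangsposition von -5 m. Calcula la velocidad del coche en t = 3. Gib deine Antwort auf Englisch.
To solve this, we need to take 2 antiderivatives of our jerk equation j(t) = 0. The integral of jerk, with a(0) = 2, gives acceleration: a(t) = 2. Finding the integral of a(t) and using v(0) = 2: v(t) = 2·t + 2. We have velocity v(t) = 2·t + 2. Substituting t = 3: v(3) = 8.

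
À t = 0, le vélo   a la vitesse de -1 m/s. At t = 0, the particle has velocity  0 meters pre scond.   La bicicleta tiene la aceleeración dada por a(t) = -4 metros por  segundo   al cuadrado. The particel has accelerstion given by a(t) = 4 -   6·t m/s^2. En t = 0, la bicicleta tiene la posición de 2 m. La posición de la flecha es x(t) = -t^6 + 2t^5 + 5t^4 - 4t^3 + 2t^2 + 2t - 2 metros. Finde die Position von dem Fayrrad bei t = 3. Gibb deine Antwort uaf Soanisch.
Partiendo de la aceleración a(t) = -4, tomamos 2 antiderivadas. La antiderivada de la aceleración es la velocidad. Usando v(0) = -1, obtenemos v(t) = -4·t - 1. La integral de la velocidad, con x(0) = 2, da la posición: x(t) = -2·t^2 - t + 2. Tenemos la posición x(t) = -2·t^2 - t + 2. Sustituyendo t = 3: x(3) = -19.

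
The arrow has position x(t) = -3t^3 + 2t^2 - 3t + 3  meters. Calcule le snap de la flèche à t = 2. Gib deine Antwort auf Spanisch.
Partiendo de la posición x(t) = -3·t^3 + 2·t^2 - 3·t + 3, tomamos 4 derivadas. La derivada de la posición da la velocidad: v(t) = -9·t^2 + 4·t - 3. La derivada de la velocidad da la aceleración: a(t) = 4 - 18·t. Tomando d/dt de a(t), encontramos j(t) = -18. La derivada de la sacudida da el snap: s(t) = 0. Usando s(t) = 0 y sustituyendo t = 2, encontramos s = 0.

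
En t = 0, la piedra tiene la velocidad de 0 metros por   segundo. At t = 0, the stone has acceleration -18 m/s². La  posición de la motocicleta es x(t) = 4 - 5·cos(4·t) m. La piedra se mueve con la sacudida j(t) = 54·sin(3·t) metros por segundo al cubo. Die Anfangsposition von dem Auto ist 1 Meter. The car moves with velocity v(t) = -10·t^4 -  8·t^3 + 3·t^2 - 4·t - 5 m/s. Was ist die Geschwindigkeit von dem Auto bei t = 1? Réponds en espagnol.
Tenemos la velocidad v(t) = -10·t^4 - 8·t^3 + 3·t^2 - 4·t - 5. Sustituyendo t = 1: v(1) = -24.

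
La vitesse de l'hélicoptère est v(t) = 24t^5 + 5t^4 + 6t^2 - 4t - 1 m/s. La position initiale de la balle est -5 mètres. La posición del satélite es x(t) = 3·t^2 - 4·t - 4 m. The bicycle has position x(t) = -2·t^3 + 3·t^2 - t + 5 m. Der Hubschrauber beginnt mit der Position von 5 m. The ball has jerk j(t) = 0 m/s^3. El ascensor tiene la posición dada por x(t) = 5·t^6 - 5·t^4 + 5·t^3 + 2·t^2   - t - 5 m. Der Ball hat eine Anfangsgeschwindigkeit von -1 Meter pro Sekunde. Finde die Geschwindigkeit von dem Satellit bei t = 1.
Wir müssen unsere Gleichung für die Position x(t) = 3·t^2 - 4·t - 4 1-mal ableiten. Durch Ableiten von der Position erhalten wir die Geschwindigkeit: v(t) = 6·t - 4. Mit v(t) = 6·t - 4 und Einsetzen von t = 1, finden wir v = 2.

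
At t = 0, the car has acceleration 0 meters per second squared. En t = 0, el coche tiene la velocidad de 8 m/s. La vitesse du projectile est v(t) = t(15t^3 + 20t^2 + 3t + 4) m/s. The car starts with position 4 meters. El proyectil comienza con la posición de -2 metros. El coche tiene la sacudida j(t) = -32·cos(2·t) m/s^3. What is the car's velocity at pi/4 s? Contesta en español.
Necesitamos integrar nuestra ecuación de la sacudida j(t) = -32·cos(2·t) 2 veces. La integral de la sacudida, con a(0) = 0, da la aceleración: a(t) = -16·sin(2·t). Integrando la aceleración y usando la condición inicial v(0) = 8, obtenemos v(t) = 8·cos(2·t). Tenemos la velocidad v(t) = 8·cos(2·t). Sustituyendo t = pi/4: v(pi/4) = 0.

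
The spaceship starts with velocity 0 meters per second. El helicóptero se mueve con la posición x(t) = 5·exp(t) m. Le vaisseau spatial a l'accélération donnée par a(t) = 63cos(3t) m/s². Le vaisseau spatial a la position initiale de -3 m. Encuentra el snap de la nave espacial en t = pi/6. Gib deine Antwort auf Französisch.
En partant de l'accélération a(t) = 63·cos(3·t), nous prenons 2 dérivées. La dérivée de l'accélération donne le jerk: j(t) = -189·sin(3·t). En prenant d/dt de j(t), nous trouvons s(t) = -567·cos(3·t). De l'équation du snap s(t) = -567·cos(3·t), nous substituons t = pi/6 pour obtenir s = 0.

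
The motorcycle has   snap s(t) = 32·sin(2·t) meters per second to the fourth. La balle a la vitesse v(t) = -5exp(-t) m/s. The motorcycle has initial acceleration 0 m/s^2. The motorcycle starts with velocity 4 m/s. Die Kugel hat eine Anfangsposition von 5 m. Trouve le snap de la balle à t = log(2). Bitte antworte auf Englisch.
We must differentiate our velocity equation v(t) = -5·exp(-t) 3 times. Differentiating velocity, we get acceleration: a(t) = 5·exp(-t). Differentiating acceleration, we get jerk: j(t) = -5·exp(-t). The derivative of jerk gives snap: s(t) = 5·exp(-t). Using s(t) = 5·exp(-t) and substituting t = log(2), we find s = 5/2.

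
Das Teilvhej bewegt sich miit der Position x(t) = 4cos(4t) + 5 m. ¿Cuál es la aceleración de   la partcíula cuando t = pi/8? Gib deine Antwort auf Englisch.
Starting from position x(t) = 4·cos(4·t) + 5, we take 2 derivatives. Differentiating position, we get velocity: v(t) = -16·sin(4·t). The derivative of velocity gives acceleration: a(t) = -64·cos(4·t). Using a(t) = -64·cos(4·t) and substituting t = pi/8, we find a = 0.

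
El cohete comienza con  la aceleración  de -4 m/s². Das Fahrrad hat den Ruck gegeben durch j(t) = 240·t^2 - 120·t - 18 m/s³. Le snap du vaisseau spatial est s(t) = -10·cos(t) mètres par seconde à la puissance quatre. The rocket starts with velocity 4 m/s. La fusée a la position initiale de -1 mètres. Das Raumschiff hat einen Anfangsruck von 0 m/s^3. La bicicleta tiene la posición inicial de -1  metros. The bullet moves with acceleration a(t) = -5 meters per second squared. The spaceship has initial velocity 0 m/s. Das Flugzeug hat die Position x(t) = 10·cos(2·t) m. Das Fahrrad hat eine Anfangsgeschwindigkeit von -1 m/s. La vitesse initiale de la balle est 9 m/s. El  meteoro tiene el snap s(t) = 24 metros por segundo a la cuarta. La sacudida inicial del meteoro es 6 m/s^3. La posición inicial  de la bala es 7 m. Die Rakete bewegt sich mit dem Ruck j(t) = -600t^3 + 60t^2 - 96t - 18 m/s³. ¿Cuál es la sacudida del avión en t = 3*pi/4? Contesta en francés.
En partant de la position x(t) = 10·cos(2·t), nous prenons 3 dérivées. La dérivée de la position donne la vitesse: v(t) = -20·sin(2·t). La dérivée de la vitesse donne l'accélération: a(t) = -40·cos(2·t). En prenant d/dt de a(t), nous trouvons j(t) = 80·sin(2·t). De l'équation du jerk j(t) = 80·sin(2·t), nous substituons t = 3*pi/4 pour obtenir j = -80.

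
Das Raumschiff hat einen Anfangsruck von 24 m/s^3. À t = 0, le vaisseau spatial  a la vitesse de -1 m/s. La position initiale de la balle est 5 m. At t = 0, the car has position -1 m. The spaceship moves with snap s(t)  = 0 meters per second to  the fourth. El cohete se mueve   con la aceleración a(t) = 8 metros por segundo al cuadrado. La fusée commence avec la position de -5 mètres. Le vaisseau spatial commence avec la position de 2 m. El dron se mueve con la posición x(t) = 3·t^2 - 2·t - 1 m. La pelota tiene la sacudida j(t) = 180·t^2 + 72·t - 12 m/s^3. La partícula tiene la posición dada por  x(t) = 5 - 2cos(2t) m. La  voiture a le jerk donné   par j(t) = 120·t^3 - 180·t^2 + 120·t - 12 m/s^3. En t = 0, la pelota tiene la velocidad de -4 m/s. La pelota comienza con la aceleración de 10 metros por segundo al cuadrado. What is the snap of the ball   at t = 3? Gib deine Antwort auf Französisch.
Pour résoudre ceci, nous devons prendre 1 dérivée de notre équation du jerk j(t) = 180·t^2 + 72·t - 12. La dérivée du jerk donne le snap: s(t) = 360·t + 72. Nous avons le snap s(t) = 360·t + 72. En substituant t = 3: s(3) = 1152.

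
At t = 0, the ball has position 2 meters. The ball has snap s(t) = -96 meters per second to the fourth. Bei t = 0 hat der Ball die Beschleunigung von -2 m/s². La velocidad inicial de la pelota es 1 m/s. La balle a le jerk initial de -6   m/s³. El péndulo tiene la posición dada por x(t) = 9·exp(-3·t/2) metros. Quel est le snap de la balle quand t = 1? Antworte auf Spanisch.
Tenemos el snap s(t) = -96. Sustituyendo t = 1: s(1) = -96.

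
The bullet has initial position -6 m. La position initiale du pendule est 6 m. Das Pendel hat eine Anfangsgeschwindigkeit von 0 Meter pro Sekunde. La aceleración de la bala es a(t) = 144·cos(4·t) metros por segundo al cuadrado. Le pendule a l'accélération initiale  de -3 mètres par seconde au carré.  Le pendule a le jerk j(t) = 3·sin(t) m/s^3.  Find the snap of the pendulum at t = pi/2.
We must differentiate our jerk equation j(t) = 3·sin(t) 1 time. Taking d/dt of j(t), we find s(t) = 3·cos(t). Using s(t) = 3·cos(t) and substituting t = pi/2, we find s = 0.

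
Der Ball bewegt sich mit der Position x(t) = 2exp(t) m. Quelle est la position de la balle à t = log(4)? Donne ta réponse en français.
Nous avons la position x(t) = 2·exp(t). En substituant t = log(4): x(log(4)) = 8.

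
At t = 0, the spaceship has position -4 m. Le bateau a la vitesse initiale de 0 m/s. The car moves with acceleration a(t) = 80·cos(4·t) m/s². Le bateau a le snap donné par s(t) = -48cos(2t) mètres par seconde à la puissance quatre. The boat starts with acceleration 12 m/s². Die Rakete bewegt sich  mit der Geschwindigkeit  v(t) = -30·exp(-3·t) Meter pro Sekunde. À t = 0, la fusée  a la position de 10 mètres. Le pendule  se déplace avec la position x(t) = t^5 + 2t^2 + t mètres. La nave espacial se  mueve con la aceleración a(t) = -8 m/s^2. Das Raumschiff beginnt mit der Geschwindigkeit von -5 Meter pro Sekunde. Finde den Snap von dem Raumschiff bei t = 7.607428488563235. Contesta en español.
Debemos derivar nuestra ecuación de la aceleración a(t) = -8 2 veces. Tomando d/dt de a(t), encontramos j(t) = 0. La derivada de la sacudida da el snap: s(t) = 0. De la ecuación del snap s(t) = 0, sustituimos t = 7.607428488563235 para obtener s = 0.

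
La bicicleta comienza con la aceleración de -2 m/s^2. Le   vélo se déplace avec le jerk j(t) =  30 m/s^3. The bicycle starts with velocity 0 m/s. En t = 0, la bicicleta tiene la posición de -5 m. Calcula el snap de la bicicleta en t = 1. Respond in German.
Ausgehend von dem Ruck j(t) = 30, nehmen wir 1 Ableitung. Durch Ableiten von dem Ruck erhalten wir den Snap: s(t) = 0. Aus der Gleichung für den Snap s(t) = 0, setzen wir t = 1 ein und erhalten s = 0.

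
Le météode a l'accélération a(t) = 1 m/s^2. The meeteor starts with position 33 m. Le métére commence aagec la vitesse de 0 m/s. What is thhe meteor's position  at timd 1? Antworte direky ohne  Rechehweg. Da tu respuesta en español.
La respuesta es 67/2.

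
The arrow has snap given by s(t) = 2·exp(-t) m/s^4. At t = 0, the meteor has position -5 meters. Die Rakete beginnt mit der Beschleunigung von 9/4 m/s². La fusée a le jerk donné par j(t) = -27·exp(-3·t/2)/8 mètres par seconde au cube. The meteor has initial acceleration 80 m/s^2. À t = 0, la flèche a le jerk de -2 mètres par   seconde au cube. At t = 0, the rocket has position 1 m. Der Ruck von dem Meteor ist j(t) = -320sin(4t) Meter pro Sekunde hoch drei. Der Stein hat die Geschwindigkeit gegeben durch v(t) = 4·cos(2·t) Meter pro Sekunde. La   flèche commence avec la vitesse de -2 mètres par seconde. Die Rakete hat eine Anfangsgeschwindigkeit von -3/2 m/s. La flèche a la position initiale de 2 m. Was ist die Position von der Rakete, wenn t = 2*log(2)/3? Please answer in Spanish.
Necesitamos integrar nuestra ecuación de la sacudida j(t) = -27·exp(-3·t/2)/8 3 veces. Integrando la sacudida y usando la condición inicial a(0) = 9/4, obtenemos a(t) = 9·exp(-3·t/2)/4. Integrando la aceleración y usando la condición inicial v(0) = -3/2, obtenemos v(t) = -3·exp(-3·t/2)/2. La integral de la velocidad, con x(0) = 1, da la posición: x(t) = exp(-3·t/2). Usando x(t) = exp(-3·t/2) y sustituyendo t = 2*log(2)/3, encontramos x = 1/2.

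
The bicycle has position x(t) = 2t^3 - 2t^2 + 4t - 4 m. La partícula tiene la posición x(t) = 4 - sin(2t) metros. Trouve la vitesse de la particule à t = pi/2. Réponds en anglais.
To solve this, we need to take 1 derivative of our position equation x(t) = 4 - sin(2·t). Differentiating position, we get velocity: v(t) = -2·cos(2·t). We have velocity v(t) = -2·cos(2·t). Substituting t = pi/2: v(pi/2) = 2.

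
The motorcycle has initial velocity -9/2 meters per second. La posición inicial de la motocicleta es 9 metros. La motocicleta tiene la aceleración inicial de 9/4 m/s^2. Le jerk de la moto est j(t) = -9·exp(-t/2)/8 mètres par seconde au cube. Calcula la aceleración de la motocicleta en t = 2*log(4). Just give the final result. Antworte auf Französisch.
L'accélération à t = 2*log(4) est a = 9/16.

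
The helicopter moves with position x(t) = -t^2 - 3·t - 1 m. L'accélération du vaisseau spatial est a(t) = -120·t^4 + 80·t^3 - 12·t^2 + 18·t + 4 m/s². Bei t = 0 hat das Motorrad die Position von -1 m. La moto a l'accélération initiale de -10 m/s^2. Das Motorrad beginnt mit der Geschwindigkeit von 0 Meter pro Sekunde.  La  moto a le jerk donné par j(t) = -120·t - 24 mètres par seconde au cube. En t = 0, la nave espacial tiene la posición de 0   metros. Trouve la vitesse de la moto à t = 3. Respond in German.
Um dies zu lösen, müssen wir 2 Integrale unserer Gleichung für den Ruck j(t) = -120·t - 24 finden. Durch Integration von dem Ruck und Verwendung der Anfangsbedingung a(0) = -10, erhalten wir a(t) = -60·t^2 - 24·t - 10. Das Integral von der Beschleunigung ist die Geschwindigkeit. Mit v(0) = 0 erhalten wir v(t) = 2·t·(-10·t^2 - 6·t - 5). Aus der Gleichung für die Geschwindigkeit v(t) = 2·t·(-10·t^2 - 6·t - 5), setzen wir t = 3 ein und erhalten v = -678.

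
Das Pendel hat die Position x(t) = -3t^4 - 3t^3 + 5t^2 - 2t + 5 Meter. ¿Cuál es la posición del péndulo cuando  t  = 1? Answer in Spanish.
Usando x(t) = -3·t^4 - 3·t^3 + 5·t^2 - 2·t + 5 y sustituyendo t = 1, encontramos x = 2.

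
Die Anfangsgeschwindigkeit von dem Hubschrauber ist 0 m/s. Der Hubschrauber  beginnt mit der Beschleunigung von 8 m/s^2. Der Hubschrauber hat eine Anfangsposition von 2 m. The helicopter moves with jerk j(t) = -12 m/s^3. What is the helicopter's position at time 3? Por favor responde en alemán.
Wir müssen unsere Gleichung für den Ruck j(t) = -12 3-mal integrieren. Das Integral von dem Ruck ist die Beschleunigung. Mit a(0) = 8 erhalten wir a(t) = 8 - 12·t. Durch Integration von der Beschleunigung und Verwendung der Anfangsbedingung v(0) = 0, erhalten wir v(t) = 2·t·(4 - 3·t). Durch Integration von der Geschwindigkeit und Verwendung der Anfangsbedingung x(0) = 2, erhalten wir x(t) = -2·t^3 + 4·t^2 + 2. Aus der Gleichung für die Position x(t) = -2·t^3 + 4·t^2 + 2, setzen wir t = 3 ein und erhalten x = -16.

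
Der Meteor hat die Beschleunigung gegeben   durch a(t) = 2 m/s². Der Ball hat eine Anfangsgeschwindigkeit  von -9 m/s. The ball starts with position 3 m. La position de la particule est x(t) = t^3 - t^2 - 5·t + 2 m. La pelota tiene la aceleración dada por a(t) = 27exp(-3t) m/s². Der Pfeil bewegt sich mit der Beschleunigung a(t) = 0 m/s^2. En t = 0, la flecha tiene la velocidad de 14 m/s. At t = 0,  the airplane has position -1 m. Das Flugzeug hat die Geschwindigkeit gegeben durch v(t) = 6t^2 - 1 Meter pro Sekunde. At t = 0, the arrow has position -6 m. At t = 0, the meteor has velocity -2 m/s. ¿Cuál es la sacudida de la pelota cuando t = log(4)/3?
Debemos derivar nuestra ecuación de la aceleración a(t) = 27·exp(-3·t) 1 vez. La derivada de la aceleración da la sacudida: j(t) = -81·exp(-3·t). Tenemos la sacudida j(t) = -81·exp(-3·t). Sustituyendo t = log(4)/3: j(log(4)/3) = -81/4.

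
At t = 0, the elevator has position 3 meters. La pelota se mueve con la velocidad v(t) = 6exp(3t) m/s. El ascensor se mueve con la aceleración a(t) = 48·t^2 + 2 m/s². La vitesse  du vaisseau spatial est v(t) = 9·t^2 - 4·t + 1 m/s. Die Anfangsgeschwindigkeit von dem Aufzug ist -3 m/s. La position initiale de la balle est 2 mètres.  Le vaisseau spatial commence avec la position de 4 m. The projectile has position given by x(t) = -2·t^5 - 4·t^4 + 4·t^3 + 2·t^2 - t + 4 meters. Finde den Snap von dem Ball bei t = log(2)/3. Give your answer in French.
Nous devons dériver notre équation de la vitesse v(t) = 6·exp(3·t) 3 fois. En dérivant la vitesse, nous obtenons l'accélération: a(t) = 18·exp(3·t). En dérivant l'accélération, nous obtenons le jerk: j(t) = 54·exp(3·t). En prenant d/dt de j(t), nous trouvons s(t) = 162·exp(3·t). De l'équation du snap s(t) = 162·exp(3·t), nous substituons t = log(2)/3 pour obtenir s = 324.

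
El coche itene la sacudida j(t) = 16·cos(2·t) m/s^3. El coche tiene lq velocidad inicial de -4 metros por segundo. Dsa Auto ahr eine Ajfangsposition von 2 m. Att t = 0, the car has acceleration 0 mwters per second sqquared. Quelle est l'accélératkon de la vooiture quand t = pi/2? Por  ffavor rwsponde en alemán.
Um dies zu lösen, müssen wir 1 Stammfunktion unserer Gleichung für den Ruck j(t) = 16·cos(2·t) finden. Durch Integration von dem Ruck und Verwendung der Anfangsbedingung a(0) = 0, erhalten wir a(t) = 8·sin(2·t). Wir haben die Beschleunigung a(t) = 8·sin(2·t). Durch Einsetzen von t = pi/2: a(pi/2) = 0.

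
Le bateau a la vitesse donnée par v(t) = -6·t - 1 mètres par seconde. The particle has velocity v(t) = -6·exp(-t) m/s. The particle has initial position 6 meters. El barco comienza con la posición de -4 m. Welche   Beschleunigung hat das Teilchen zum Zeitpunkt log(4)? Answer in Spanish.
Debemos derivar nuestra ecuación de la velocidad v(t) = -6·exp(-t) 1 vez. Derivando la velocidad, obtenemos la aceleración: a(t) = 6·exp(-t). Tenemos la aceleración a(t) = 6·exp(-t). Sustituyendo t = log(4): a(log(4)) = 3/2.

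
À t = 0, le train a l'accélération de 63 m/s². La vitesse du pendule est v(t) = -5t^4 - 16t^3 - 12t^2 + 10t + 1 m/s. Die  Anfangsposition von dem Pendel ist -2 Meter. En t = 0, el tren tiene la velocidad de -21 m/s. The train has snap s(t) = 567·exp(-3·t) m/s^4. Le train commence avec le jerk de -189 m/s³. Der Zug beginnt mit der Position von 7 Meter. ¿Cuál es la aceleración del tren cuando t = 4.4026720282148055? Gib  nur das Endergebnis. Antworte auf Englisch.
a(4.4026720282148055) = 0.000115657033009916.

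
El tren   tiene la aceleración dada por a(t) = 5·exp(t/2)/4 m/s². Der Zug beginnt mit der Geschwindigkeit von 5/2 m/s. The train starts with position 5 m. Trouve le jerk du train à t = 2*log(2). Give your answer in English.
We must differentiate our acceleration equation a(t) = 5·exp(t/2)/4 1 time. The derivative of acceleration gives jerk: j(t) = 5·exp(t/2)/8. From the given jerk equation j(t) = 5·exp(t/2)/8, we substitute t = 2*log(2) to get j = 5/4.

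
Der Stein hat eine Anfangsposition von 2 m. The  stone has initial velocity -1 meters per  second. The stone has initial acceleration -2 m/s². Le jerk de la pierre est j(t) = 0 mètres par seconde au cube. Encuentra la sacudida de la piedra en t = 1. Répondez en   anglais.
From the given jerk equation j(t) = 0, we substitute t = 1 to get j = 0.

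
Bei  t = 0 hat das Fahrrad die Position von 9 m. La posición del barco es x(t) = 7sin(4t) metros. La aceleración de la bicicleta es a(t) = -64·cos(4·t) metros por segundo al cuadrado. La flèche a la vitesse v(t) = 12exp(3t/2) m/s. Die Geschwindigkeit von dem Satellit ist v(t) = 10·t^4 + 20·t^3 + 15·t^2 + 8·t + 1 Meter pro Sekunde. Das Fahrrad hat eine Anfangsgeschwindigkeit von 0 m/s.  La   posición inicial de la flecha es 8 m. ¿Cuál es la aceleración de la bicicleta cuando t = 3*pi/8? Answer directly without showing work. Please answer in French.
a(3*pi/8) = 0.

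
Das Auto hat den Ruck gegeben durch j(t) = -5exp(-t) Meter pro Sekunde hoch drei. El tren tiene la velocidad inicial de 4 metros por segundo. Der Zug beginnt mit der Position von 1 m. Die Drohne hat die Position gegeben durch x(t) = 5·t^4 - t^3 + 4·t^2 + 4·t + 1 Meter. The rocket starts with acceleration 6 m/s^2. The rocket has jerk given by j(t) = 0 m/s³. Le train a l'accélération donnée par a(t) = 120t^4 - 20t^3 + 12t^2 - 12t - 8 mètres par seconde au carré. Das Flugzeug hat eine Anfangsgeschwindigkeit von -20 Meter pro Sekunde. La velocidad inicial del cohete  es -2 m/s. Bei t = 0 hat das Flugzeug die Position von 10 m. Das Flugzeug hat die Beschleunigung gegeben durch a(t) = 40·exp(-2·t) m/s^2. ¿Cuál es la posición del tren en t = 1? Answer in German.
Ausgehend von der Beschleunigung a(t) = 120·t^4 - 20·t^3 + 12·t^2 - 12·t - 8, nehmen wir 2 Stammfunktionen. Das Integral von der Beschleunigung, mit v(0) = 4, ergibt die Geschwindigkeit: v(t) = 24·t^5 - 5·t^4 + 4·t^3 - 6·t^2 - 8·t + 4. Durch Integration von der Geschwindigkeit und Verwendung der Anfangsbedingung x(0) = 1, erhalten wir x(t) = 4·t^6 - t^5 + t^4 - 2·t^3 - 4·t^2 + 4·t + 1. Wir haben die Position x(t) = 4·t^6 - t^5 + t^4 - 2·t^3 - 4·t^2 + 4·t + 1. Durch Einsetzen von t = 1: x(1) = 3.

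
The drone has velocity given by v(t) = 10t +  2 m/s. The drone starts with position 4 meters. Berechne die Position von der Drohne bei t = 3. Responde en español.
Para resolver esto, necesitamos tomar 1 integral de nuestra ecuación de la velocidad v(t) = 10·t + 2. La antiderivada de la velocidad, con x(0) = 4, da la posición: x(t) = 5·t^2 + 2·t + 4. Tenemos la posición x(t) = 5·t^2 + 2·t + 4. Sustituyendo t = 3: x(3) = 55.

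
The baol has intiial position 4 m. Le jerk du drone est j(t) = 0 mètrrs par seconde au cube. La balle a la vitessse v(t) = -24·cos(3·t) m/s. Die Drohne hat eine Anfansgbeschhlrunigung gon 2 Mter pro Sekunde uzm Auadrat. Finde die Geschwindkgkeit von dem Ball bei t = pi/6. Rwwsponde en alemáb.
Mit v(t) = -24·cos(3·t) und Einsetzen von t = pi/6, finden wir v = 0.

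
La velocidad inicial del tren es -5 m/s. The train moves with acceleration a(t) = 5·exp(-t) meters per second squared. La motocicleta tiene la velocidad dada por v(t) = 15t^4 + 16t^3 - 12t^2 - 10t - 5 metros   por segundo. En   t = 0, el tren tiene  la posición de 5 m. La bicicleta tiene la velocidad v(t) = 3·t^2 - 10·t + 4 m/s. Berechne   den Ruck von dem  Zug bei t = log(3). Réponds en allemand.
Wir müssen unsere Gleichung für die Beschleunigung a(t) = 5·exp(-t) 1-mal ableiten. Mit d/dt von a(t) finden wir j(t) = -5·exp(-t). Mit j(t) = -5·exp(-t) und Einsetzen von t = log(3), finden wir j = -5/3.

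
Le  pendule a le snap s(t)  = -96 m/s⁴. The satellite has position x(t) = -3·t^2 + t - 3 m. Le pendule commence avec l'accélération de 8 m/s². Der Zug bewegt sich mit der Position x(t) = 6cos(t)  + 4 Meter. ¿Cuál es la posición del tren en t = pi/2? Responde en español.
Usando x(t) = 6·cos(t) + 4 y sustituyendo t = pi/2, encontramos x = 4.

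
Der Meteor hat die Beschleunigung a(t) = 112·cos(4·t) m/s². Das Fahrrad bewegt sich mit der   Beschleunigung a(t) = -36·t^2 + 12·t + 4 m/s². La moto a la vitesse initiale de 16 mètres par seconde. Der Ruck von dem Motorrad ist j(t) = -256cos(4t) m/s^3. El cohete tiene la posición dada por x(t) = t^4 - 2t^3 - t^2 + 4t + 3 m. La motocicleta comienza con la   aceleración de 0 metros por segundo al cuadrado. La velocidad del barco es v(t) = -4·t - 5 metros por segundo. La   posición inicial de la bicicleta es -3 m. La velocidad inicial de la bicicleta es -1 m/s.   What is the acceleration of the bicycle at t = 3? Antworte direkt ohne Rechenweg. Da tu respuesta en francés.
a(3) = -284.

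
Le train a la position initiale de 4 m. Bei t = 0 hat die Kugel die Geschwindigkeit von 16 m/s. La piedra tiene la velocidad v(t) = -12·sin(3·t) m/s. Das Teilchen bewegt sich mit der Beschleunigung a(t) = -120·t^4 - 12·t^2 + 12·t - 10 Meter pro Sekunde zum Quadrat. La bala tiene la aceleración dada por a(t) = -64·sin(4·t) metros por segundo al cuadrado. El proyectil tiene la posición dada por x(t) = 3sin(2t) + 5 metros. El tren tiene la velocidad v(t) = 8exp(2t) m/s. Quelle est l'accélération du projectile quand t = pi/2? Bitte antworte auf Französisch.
Nous devons dériver notre équation de la position x(t) = 3·sin(2·t) + 5 2 fois. En dérivant la position, nous obtenons la vitesse: v(t) = 6·cos(2·t). En dérivant la vitesse, nous obtenons l'accélération: a(t) = -12·sin(2·t). De l'équation de l'accélération a(t) = -12·sin(2·t), nous substituons t = pi/2 pour obtenir a = 0.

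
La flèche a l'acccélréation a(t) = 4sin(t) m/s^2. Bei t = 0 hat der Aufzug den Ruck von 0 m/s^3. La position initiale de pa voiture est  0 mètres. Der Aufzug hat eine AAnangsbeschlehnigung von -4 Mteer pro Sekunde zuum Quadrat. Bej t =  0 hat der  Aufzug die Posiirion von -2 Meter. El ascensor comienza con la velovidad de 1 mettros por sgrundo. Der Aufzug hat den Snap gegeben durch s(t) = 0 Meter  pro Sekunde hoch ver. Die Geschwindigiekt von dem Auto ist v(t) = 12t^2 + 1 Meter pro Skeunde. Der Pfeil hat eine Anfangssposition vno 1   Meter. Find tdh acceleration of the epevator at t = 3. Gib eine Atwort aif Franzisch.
Nous devons trouver la primitive de notre équation du snap s(t) = 0 2 fois. L'intégrale du snap, avec j(0) = 0, donne le jerk: j(t) = 0. En prenant ∫j(t)dt et en appliquant a(0) = -4, nous trouvons a(t) = -4. En utilisant a(t) = -4 et en substituant t = 3, nous trouvons a = -4.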